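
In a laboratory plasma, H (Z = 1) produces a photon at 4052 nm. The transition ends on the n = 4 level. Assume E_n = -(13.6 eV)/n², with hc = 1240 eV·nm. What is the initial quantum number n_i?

The photon energy is ΔE = hc/λ = 1240 / 4052 = 0.3060 eV.
With Z = 1, ΔE = 13.60 × (1/n_f² − 1/n_i²), so 1/n_f² − 1/n_i² = 0.02250.
With n_f = 4: 1/n_i² = 1/16 − 0.02250 = 0.04000, so n_i ≈ 5.00.

n_i = 5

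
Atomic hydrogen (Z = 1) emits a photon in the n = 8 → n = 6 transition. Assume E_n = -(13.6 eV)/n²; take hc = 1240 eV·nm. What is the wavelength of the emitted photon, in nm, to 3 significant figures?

ΔE = 13.60 × (1/6² − 1/8²) = 13.60 × 0.01215 = 0.1653 eV.
λ = hc/ΔE = 1240 / 0.1653 = 7500 nm.

7500 nm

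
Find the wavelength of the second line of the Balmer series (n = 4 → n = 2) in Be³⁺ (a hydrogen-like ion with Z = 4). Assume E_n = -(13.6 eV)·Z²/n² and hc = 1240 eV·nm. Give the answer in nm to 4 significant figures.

The Balmer series terminates on n_f = 2; the second line has n_i = 2+2 = 4.
ΔE = 217.6 × (1/2² − 1/4²) = 40.80 eV.
λ = 1240 / 40.80 = 30.39 nm.

30.39 nm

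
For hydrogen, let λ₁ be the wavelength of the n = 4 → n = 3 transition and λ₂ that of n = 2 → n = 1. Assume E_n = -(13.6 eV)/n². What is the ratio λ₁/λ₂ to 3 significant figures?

λ ∝ 1/ΔE ∝ 1/(1/n_f² − 1/n_i²), and the Z² and hc factors cancel in the ratio.
λ₁/λ₂ = (1/1² − 1/2²)/(1/3² − 1/4²) = 0.7500/0.04861 = 15.4.

15.4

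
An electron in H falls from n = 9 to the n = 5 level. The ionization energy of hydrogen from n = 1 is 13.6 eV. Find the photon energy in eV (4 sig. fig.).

E_9 = −13.60/81 = −0.1679 eV and E_5 = −13.60/25 = −0.5440 eV.
The photon energy is |E_9 − E_5| = 0.3761 eV.

0.3761 eV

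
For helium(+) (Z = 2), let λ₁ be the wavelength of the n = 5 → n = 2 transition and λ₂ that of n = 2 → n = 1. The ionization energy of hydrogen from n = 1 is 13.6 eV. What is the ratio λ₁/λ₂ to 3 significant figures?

3.57

λ ∝ 1/ΔE ∝ 1/(1/n_f² − 1/n_i²), and the Z² and hc factors cancel in the ratio.
λ₁/λ₂ = (1/1² − 1/2²)/(1/2² − 1/5²) = 0.7500/0.2100 = 3.57.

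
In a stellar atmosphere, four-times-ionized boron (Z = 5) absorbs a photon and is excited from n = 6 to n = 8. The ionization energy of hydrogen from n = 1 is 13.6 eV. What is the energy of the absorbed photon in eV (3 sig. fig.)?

4.13 eV

The Bohr energies scale as Z², so for Z = 5: E_n = −340.0/n² eV.
E_8 = −340.0/64 = −5.313 eV and E_6 = −340.0/36 = −9.444 eV.
The photon energy is |E_8 − E_6| = 4.13 eV.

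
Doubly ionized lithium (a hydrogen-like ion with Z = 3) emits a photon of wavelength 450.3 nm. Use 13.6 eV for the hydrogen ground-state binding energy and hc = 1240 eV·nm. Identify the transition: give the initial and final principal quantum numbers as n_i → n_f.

n_i = 5, n_f = 4

The photon energy is ΔE = hc/λ = 1240 / 450.3 = 2.754 eV.
With Z = 3, ΔE = 122.4 × (1/n_f² − 1/n_i²), so 1/n_f² − 1/n_i² = 0.02250.
Trying n_f = 4 gives 1/n_i² = 0.04000, i.e. n_i ≈ 5; this pair matches.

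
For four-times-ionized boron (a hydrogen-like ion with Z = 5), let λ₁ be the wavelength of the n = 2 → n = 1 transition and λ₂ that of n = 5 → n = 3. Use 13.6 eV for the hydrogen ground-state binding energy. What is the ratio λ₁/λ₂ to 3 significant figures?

0.0948

λ ∝ 1/ΔE ∝ 1/(1/n_f² − 1/n_i²), and the Z² and hc factors cancel in the ratio.
λ₁/λ₂ = (1/3² − 1/5²)/(1/1² − 1/2²) = 0.07111/0.7500 = 0.0948.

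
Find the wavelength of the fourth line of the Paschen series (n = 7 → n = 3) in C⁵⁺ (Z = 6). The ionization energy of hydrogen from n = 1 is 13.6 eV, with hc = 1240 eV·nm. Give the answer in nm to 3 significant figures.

The Paschen series terminates on n_f = 3; the fourth line has n_i = 3+4 = 7.
ΔE = 489.6 × (1/3² − 1/7²) = 44.41 eV.
λ = 1240 / 44.41 = 27.9 nm.

27.9 nm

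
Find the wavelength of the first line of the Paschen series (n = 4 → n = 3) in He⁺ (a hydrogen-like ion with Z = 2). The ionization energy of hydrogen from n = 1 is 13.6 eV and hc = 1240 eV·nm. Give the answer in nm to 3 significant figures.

The Paschen series terminates on n_f = 3; the first line has n_i = 3+1 = 4.
ΔE = 54.40 × (1/3² − 1/4²) = 2.644 eV.
λ = 1240 / 2.644 = 469 nm.

469 nm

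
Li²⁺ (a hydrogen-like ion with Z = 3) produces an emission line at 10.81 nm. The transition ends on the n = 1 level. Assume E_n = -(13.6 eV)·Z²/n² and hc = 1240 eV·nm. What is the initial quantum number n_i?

n_i = 4

The photon energy is ΔE = hc/λ = 1240 / 10.81 = 114.7 eV.
With Z = 3, ΔE = 122.4 × (1/n_f² − 1/n_i²), so 1/n_f² − 1/n_i² = 0.9372.
With n_f = 1: 1/n_i² = 1/1 − 0.9372 = 0.06284, so n_i ≈ 3.99.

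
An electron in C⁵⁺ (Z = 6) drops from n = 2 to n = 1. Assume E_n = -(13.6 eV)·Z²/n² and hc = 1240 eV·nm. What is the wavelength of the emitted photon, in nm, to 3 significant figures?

3.38 nm

For Z = 6 the level energies scale as Z², so the effective Rydberg energy is 13.6 × 36 = 489.6 eV.
ΔE = 489.6 × (1/1² − 1/2²) = 489.6 × 0.7500 = 367.2 eV.
λ = hc/ΔE = 1240 / 367.2 = 3.38 nm.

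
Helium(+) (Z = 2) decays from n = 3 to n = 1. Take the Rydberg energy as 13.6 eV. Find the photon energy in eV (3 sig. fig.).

48.4 eV

The Bohr energies scale as Z², so for Z = 2: E_n = −54.40/n² eV.
E_3 = −54.40/9 = −6.044 eV and E_1 = −54.40/1 = −54.40 eV.
The photon energy is |E_3 − E_1| = 48.4 eV.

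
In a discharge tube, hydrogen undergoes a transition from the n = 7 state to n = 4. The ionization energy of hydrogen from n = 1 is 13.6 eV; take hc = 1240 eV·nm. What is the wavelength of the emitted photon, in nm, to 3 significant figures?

ΔE = 13.60 × (1/4² − 1/7²) = 13.60 × 0.04209 = 0.5724 eV.
λ = hc/ΔE = 1240 / 0.5724 = 2170 nm.
This line belongs to the Brackett series.

2170 nm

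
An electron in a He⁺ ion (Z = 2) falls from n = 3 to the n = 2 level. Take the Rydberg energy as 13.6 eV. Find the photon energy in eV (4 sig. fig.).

7.556 eV

The Bohr energies scale as Z², so for Z = 2: E_n = −54.40/n² eV.
E_3 = −54.40/9 = −6.044 eV and E_2 = −54.40/4 = −13.60 eV.
The photon energy is |E_3 − E_2| = 7.556 eV.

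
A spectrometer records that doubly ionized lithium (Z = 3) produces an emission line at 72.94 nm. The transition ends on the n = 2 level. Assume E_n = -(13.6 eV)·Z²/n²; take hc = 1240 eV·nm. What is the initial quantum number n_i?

n_i = 3

The photon energy is ΔE = hc/λ = 1240 / 72.94 = 17.00 eV.
With Z = 3, ΔE = 122.4 × (1/n_f² − 1/n_i²), so 1/n_f² − 1/n_i² = 0.1389.
With n_f = 2: 1/n_i² = 1/4 − 0.1389 = 0.1111, so n_i ≈ 3.00.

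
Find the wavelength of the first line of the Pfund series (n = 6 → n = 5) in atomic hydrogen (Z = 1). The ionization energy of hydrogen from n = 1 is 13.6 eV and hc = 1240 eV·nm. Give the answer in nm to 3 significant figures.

The Pfund series terminates on n_f = 5; the first line has n_i = 5+1 = 6.
ΔE = 13.60 × (1/5² − 1/6²) = 0.1662 eV.
λ = 1240 / 0.1662 = 7460 nm.

7460 nm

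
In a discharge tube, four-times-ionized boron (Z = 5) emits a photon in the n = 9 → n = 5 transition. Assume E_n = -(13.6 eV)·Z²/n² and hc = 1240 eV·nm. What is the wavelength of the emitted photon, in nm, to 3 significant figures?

For Z = 5 the level energies scale as Z², so the effective Rydberg energy is 13.6 × 25 = 340.0 eV.
ΔE = 340.0 × (1/5² − 1/9²) = 340.0 × 0.02765 = 9.402 eV.
λ = hc/ΔE = 1240 / 9.402 = 132 nm.

132 nm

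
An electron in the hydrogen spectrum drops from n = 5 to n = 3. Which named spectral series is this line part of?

The series is set by the lower level: n_f = 3 is the Paschen series.

Paschen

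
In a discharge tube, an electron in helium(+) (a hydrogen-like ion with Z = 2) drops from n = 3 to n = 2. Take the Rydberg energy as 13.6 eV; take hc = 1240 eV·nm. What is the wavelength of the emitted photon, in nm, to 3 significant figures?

164 nm

For Z = 2 the level energies scale as Z², so the effective Rydberg energy is 13.6 × 4 = 54.40 eV.
ΔE = 54.40 × (1/2² − 1/3²) = 54.40 × 0.1389 = 7.556 eV.
λ = hc/ΔE = 1240 / 7.556 = 164 nm.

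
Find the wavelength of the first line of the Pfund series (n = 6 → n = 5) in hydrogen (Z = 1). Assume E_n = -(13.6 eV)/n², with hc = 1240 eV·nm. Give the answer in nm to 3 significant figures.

7460 nm

The Pfund series terminates on n_f = 5; the first line has n_i = 5+1 = 6.
ΔE = 13.60 × (1/5² − 1/6²) = 0.1662 eV.
λ = 1240 / 0.1662 = 7460 nm.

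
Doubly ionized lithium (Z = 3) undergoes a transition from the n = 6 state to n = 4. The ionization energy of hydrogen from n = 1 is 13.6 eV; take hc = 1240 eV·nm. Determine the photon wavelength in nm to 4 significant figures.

291.8 nm

For Z = 3 the level energies scale as Z², so the effective Rydberg energy is 13.6 × 9 = 122.4 eV.
ΔE = 122.4 × (1/4² − 1/6²) = 122.4 × 0.03472 = 4.250 eV.
λ = hc/ΔE = 1240 / 4.250 = 291.8 nm.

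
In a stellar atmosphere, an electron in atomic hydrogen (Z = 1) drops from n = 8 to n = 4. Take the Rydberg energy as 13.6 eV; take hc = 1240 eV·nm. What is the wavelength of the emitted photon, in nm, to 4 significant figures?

ΔE = 13.60 × (1/4² − 1/8²) = 13.60 × 0.04688 = 0.6375 eV.
λ = hc/ΔE = 1240 / 0.6375 = 1945 nm.

1945 nm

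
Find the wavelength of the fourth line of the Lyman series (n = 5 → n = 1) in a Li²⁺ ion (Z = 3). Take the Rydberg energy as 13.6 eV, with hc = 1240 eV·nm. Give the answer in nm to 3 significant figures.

10.6 nm

The Lyman series terminates on n_f = 1; the fourth line has n_i = 1+4 = 5.
ΔE = 122.4 × (1/1² − 1/5²) = 117.5 eV.
λ = 1240 / 117.5 = 10.6 nm.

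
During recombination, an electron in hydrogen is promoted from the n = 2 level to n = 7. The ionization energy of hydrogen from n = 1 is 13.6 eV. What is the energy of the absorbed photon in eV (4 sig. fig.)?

3.122 eV

E_7 = −13.60/49 = −0.2776 eV and E_2 = −13.60/4 = −3.400 eV.
The photon energy is |E_7 − E_2| = 3.122 eV.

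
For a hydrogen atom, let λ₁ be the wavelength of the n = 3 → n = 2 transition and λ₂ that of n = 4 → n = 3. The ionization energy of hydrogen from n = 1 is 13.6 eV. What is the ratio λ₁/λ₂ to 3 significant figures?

0.350

λ ∝ 1/ΔE ∝ 1/(1/n_f² − 1/n_i²), and the Z² and hc factors cancel in the ratio.
λ₁/λ₂ = (1/3² − 1/4²)/(1/2² − 1/3²) = 0.04861/0.1389 = 0.350.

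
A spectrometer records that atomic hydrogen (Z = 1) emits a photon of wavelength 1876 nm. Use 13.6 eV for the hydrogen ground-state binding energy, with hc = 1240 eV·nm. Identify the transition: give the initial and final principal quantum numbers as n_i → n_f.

The photon energy is ΔE = hc/λ = 1240 / 1876 = 0.6610 eV.
With Z = 1, ΔE = 13.60 × (1/n_f² − 1/n_i²), so 1/n_f² − 1/n_i² = 0.04860.
Trying n_f = 3 gives 1/n_i² = 0.06251, i.e. n_i ≈ 4; this pair matches.

n_i = 4, n_f = 3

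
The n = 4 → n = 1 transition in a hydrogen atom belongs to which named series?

Lyman

The series is set by the lower level: n_f = 1 is the Lyman series.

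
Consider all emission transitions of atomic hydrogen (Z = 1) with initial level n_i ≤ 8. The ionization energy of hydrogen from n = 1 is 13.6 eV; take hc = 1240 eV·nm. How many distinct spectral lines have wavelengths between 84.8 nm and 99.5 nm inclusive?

5

Enumerate all n_i → n_f pairs with 1 ≤ n_f < n_i ≤ 8 and compute λ = 1240 / [13.6·1·(1/n_f² − 1/n_i²)].
Lines falling in [84.8, 99.5] nm: 8→1 (92.62 nm), 7→1 (93.08 nm), 6→1 (93.78 nm), 5→1 (94.98 nm), 4→1 (97.25 nm).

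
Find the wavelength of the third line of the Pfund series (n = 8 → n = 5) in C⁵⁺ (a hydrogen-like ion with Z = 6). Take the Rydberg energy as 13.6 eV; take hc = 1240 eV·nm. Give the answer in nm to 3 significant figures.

The Pfund series terminates on n_f = 5; the third line has n_i = 5+3 = 8.
ΔE = 489.6 × (1/5² − 1/8²) = 11.93 eV.
λ = 1240 / 11.93 = 104 nm.

104 nm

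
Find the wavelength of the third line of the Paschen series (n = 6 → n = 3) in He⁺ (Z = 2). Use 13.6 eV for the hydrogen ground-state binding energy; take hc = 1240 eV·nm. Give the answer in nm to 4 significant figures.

The Paschen series terminates on n_f = 3; the third line has n_i = 3+3 = 6.
ΔE = 54.40 × (1/3² − 1/6²) = 4.533 eV.
λ = 1240 / 4.533 = 273.5 nm.

273.5 nm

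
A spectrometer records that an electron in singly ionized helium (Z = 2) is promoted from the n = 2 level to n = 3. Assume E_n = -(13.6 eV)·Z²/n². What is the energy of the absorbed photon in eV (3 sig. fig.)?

7.56 eV

The Bohr energies scale as Z², so for Z = 2: E_n = −54.40/n² eV.
E_3 = −54.40/9 = −6.044 eV and E_2 = −54.40/4 = −13.60 eV.
The photon energy is |E_3 − E_2| = 7.56 eV.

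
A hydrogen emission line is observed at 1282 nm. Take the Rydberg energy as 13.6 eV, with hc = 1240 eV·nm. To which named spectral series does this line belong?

ΔE = 1240/1282 = 0.9672 eV.
This matches 13.6 × (1/3² − 1/5²), so n_f = 3: the Paschen series.

Paschen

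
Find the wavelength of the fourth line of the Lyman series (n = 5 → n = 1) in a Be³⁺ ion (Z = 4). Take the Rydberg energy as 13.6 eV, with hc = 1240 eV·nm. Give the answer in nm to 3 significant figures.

5.94 nm

The Lyman series terminates on n_f = 1; the fourth line has n_i = 1+4 = 5.
ΔE = 217.6 × (1/1² − 1/5²) = 208.9 eV.
λ = 1240 / 208.9 = 5.94 nm.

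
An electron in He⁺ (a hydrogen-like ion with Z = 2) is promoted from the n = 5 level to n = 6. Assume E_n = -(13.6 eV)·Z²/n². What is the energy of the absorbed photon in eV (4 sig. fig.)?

The Bohr energies scale as Z², so for Z = 2: E_n = −54.40/n² eV.
E_6 = −54.40/36 = −1.511 eV and E_5 = −54.40/25 = −2.176 eV.
The photon energy is |E_6 − E_5| = 0.6649 eV.

0.6649 eV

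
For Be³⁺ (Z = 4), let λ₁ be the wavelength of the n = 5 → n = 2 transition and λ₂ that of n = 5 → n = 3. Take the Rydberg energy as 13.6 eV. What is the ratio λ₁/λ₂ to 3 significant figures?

λ ∝ 1/ΔE ∝ 1/(1/n_f² − 1/n_i²), and the Z² and hc factors cancel in the ratio.
λ₁/λ₂ = (1/3² − 1/5²)/(1/2² − 1/5²) = 0.07111/0.2100 = 0.339.

0.339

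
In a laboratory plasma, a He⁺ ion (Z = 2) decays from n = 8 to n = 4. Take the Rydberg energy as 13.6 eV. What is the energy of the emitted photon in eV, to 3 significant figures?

The Bohr energies scale as Z², so for Z = 2: E_n = −54.40/n² eV.
E_8 = −54.40/64 = −0.8500 eV and E_4 = −54.40/16 = −3.400 eV.
The photon energy is |E_8 − E_4| = 2.55 eV.

2.55 eV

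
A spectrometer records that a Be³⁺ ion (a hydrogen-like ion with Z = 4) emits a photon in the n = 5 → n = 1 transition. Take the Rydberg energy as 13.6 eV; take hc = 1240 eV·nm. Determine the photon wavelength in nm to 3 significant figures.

5.94 nm

For Z = 4 the level energies scale as Z², so the effective Rydberg energy is 13.6 × 16 = 217.6 eV.
ΔE = 217.6 × (1/1² − 1/5²) = 217.6 × 0.9600 = 208.9 eV.
λ = hc/ΔE = 1240 / 208.9 = 5.94 nm.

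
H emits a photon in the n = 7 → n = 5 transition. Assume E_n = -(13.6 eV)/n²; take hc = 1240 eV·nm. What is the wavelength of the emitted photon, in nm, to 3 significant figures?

ΔE = 13.60 × (1/5² − 1/7²) = 13.60 × 0.01959 = 0.2664 eV.
λ = hc/ΔE = 1240 / 0.2664 = 4650 nm.

4650 nm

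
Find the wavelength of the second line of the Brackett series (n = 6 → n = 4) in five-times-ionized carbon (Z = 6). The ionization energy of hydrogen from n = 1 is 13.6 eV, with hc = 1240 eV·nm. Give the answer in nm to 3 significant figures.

72.9 nm

The Brackett series terminates on n_f = 4; the second line has n_i = 4+2 = 6.
ΔE = 489.6 × (1/4² − 1/6²) = 17.00 eV.
λ = 1240 / 17.00 = 72.9 nm.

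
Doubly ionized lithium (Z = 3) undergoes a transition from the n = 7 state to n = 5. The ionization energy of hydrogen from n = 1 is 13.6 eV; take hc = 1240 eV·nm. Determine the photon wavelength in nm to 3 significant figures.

517 nm

For Z = 3 the level energies scale as Z², so the effective Rydberg energy is 13.6 × 9 = 122.4 eV.
ΔE = 122.4 × (1/5² − 1/7²) = 122.4 × 0.01959 = 2.398 eV.
λ = hc/ΔE = 1240 / 2.398 = 517 nm.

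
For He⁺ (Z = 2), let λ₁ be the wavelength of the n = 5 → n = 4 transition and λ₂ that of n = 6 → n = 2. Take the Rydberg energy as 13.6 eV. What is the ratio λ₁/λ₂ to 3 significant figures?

9.88

λ ∝ 1/ΔE ∝ 1/(1/n_f² − 1/n_i²), and the Z² and hc factors cancel in the ratio.
λ₁/λ₂ = (1/2² − 1/6²)/(1/4² − 1/5²) = 0.2222/0.02250 = 9.88.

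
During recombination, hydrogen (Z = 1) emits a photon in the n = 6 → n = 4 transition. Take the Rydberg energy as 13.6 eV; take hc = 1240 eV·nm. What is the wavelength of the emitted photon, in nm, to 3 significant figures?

2630 nm

ΔE = 13.60 × (1/4² − 1/6²) = 13.60 × 0.03472 = 0.4722 eV.
λ = hc/ΔE = 1240 / 0.4722 = 2630 nm.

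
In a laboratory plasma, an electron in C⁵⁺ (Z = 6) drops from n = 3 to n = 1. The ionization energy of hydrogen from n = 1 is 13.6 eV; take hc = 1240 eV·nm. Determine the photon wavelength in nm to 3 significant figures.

2.85 nm

For Z = 6 the level energies scale as Z², so the effective Rydberg energy is 13.6 × 36 = 489.6 eV.
ΔE = 489.6 × (1/1² − 1/3²) = 489.6 × 0.8889 = 435.2 eV.
λ = hc/ΔE = 1240 / 435.2 = 2.85 nm.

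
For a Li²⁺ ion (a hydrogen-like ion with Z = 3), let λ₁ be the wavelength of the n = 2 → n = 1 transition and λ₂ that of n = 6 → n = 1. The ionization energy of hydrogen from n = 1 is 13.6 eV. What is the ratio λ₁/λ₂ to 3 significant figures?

λ ∝ 1/ΔE ∝ 1/(1/n_f² − 1/n_i²), and the Z² and hc factors cancel in the ratio.
λ₁/λ₂ = (1/1² − 1/6²)/(1/1² − 1/2²) = 0.9722/0.7500 = 1.30.

1.30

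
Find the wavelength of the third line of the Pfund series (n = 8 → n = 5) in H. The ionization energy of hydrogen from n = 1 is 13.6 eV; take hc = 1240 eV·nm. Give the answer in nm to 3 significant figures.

3740 nm

The Pfund series terminates on n_f = 5; the third line has n_i = 5+3 = 8.
ΔE = 13.60 × (1/5² − 1/8²) = 0.3315 eV.
λ = 1240 / 0.3315 = 3740 nm.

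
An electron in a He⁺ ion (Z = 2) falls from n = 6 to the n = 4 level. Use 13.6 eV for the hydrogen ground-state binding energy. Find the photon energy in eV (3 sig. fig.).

The Bohr energies scale as Z², so for Z = 2: E_n = −54.40/n² eV.
E_6 = −54.40/36 = −1.511 eV and E_4 = −54.40/16 = −3.400 eV.
The photon energy is |E_6 − E_4| = 1.89 eV.

1.89 eV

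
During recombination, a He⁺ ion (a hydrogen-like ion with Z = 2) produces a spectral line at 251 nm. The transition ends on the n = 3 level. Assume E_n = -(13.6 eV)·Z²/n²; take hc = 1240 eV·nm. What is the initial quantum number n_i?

n_i = 7

The photon energy is ΔE = hc/λ = 1240 / 251 = 4.940 eV.
With Z = 2, ΔE = 54.40 × (1/n_f² − 1/n_i²), so 1/n_f² − 1/n_i² = 0.09081.
With n_f = 3: 1/n_i² = 1/9 − 0.09081 = 0.02030, so n_i ≈ 7.02.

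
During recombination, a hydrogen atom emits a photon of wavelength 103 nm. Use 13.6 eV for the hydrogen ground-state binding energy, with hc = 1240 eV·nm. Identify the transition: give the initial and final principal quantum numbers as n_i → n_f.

n_i = 3, n_f = 1

The photon energy is ΔE = hc/λ = 1240 / 103 = 12.04 eV.
With Z = 1, ΔE = 13.60 × (1/n_f² − 1/n_i²), so 1/n_f² − 1/n_i² = 0.8852.
Trying n_f = 1 gives 1/n_i² = 0.1148, i.e. n_i ≈ 3; this pair matches.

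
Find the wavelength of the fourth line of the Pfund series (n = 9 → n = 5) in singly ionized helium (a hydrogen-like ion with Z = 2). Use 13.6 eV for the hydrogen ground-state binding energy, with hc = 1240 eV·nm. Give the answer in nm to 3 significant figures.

The Pfund series terminates on n_f = 5; the fourth line has n_i = 5+4 = 9.
ΔE = 54.40 × (1/5² − 1/9²) = 1.504 eV.
λ = 1240 / 1.504 = 824 nm.

824 nm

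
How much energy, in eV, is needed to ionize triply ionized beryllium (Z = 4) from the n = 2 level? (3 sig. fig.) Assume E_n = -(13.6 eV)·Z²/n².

E_n = −13.6 Z²/n² = −217.6/n² eV for Z = 4.
E_2 = −217.6/4 = −54.4 eV, so ionization (to E = 0) requires 54.4 eV.

54.4 eV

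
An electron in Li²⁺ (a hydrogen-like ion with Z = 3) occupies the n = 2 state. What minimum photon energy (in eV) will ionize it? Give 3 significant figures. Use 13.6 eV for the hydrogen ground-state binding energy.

30.6 eV

E_n = −13.6 Z²/n² = −122.4/n² eV for Z = 3.
E_2 = −122.4/4 = −30.6 eV, so ionization (to E = 0) requires 30.6 eV.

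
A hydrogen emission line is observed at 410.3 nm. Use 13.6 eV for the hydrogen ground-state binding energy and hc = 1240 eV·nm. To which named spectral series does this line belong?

Balmer

ΔE = 1240/410.3 = 3.022 eV.
This matches 13.6 × (1/2² − 1/6²), so n_f = 2: the Balmer series.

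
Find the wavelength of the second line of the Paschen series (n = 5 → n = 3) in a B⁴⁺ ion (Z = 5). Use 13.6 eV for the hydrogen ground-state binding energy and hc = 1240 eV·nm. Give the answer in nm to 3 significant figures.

The Paschen series terminates on n_f = 3; the second line has n_i = 3+2 = 5.
ΔE = 340.0 × (1/3² − 1/5²) = 24.18 eV.
λ = 1240 / 24.18 = 51.3 nm.

51.3 nm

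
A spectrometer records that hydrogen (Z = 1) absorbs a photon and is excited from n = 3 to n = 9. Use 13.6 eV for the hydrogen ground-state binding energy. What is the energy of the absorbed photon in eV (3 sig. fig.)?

1.34 eV

E_9 = −13.60/81 = −0.1679 eV and E_3 = −13.60/9 = −1.511 eV.
The photon energy is |E_9 − E_3| = 1.34 eV.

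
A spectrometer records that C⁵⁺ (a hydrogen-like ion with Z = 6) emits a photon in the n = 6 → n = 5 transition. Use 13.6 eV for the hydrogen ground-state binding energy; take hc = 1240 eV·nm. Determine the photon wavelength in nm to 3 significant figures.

207 nm

For Z = 6 the level energies scale as Z², so the effective Rydberg energy is 13.6 × 36 = 489.6 eV.
ΔE = 489.6 × (1/5² − 1/6²) = 489.6 × 0.01222 = 5.984 eV.
λ = hc/ΔE = 1240 / 5.984 = 207 nm.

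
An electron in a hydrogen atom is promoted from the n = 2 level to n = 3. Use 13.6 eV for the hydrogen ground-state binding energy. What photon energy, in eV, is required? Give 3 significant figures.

1.89 eV

E_3 = −13.60/9 = −1.511 eV and E_2 = −13.60/4 = −3.400 eV.
The photon energy is |E_3 − E_2| = 1.89 eV.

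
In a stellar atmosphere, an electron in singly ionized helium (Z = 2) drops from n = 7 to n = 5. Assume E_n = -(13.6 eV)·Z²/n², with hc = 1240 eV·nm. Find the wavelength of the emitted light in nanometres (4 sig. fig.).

1163 nm

For Z = 2 the level energies scale as Z², so the effective Rydberg energy is 13.6 × 4 = 54.40 eV.
ΔE = 54.40 × (1/5² − 1/7²) = 54.40 × 0.01959 = 1.066 eV.
λ = hc/ΔE = 1240 / 1.066 = 1163 nm.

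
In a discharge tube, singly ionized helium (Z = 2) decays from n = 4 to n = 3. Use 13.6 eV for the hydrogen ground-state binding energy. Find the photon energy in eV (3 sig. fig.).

The Bohr energies scale as Z², so for Z = 2: E_n = −54.40/n² eV.
E_4 = −54.40/16 = −3.400 eV and E_3 = −54.40/9 = −6.044 eV.
The photon energy is |E_4 − E_3| = 2.64 eV.

2.64 eV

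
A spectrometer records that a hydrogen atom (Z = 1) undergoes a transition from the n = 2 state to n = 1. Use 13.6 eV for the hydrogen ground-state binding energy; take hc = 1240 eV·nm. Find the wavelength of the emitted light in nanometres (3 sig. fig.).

122 nm

ΔE = 13.60 × (1/1² − 1/2²) = 13.60 × 0.7500 = 10.20 eV.
λ = hc/ΔE = 1240 / 10.20 = 122 nm.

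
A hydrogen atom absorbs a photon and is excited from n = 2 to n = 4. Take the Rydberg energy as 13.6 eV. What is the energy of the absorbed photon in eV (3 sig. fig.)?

E_4 = −13.60/16 = −0.8500 eV and E_2 = −13.60/4 = −3.400 eV.
The photon energy is |E_4 − E_2| = 2.55 eV.

2.55 eV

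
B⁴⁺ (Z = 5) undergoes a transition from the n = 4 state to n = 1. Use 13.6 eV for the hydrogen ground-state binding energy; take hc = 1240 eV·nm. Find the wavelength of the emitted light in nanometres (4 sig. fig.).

3.890 nm

For Z = 5 the level energies scale as Z², so the effective Rydberg energy is 13.6 × 25 = 340.0 eV.
ΔE = 340.0 × (1/1² − 1/4²) = 340.0 × 0.9375 = 318.8 eV.
λ = hc/ΔE = 1240 / 318.8 = 3.890 nm.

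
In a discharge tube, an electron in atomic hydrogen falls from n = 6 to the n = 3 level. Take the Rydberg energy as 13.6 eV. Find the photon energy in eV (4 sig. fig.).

1.133 eV

E_6 = −13.60/36 = −0.3778 eV and E_3 = −13.60/9 = −1.511 eV.
The photon energy is |E_6 − E_3| = 1.133 eV.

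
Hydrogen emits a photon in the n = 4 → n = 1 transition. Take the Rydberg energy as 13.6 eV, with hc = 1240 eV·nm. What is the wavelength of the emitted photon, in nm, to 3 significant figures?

ΔE = 13.60 × (1/1² − 1/4²) = 13.60 × 0.9375 = 12.75 eV.
λ = hc/ΔE = 1240 / 12.75 = 97.3 nm.
This line belongs to the Lyman series.

97.3 nm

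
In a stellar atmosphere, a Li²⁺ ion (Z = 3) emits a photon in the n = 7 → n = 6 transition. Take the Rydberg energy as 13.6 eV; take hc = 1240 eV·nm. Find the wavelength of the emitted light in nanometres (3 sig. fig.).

For Z = 3 the level energies scale as Z², so the effective Rydberg energy is 13.6 × 9 = 122.4 eV.
ΔE = 122.4 × (1/6² − 1/7²) = 122.4 × 0.007370 = 0.9020 eV.
λ = hc/ΔE = 1240 / 0.9020 = 1370 nm.

1370 nm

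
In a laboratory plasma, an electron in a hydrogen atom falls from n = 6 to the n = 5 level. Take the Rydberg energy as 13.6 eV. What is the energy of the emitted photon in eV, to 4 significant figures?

E_6 = −13.60/36 = −0.3778 eV and E_5 = −13.60/25 = −0.5440 eV.
The photon energy is |E_6 − E_5| = 0.1662 eV.

0.1662 eV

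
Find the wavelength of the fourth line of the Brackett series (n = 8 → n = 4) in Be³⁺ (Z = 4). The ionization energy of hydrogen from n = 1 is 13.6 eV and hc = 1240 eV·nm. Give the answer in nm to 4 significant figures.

The Brackett series terminates on n_f = 4; the fourth line has n_i = 4+4 = 8.
ΔE = 217.6 × (1/4² − 1/8²) = 10.20 eV.
λ = 1240 / 10.20 = 121.6 nm.

121.6 nm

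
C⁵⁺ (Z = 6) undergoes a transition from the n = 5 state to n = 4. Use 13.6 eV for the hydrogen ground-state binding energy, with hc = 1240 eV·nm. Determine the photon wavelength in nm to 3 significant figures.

113 nm

For Z = 6 the level energies scale as Z², so the effective Rydberg energy is 13.6 × 36 = 489.6 eV.
ΔE = 489.6 × (1/4² − 1/5²) = 489.6 × 0.02250 = 11.02 eV.
λ = hc/ΔE = 1240 / 11.02 = 113 nm.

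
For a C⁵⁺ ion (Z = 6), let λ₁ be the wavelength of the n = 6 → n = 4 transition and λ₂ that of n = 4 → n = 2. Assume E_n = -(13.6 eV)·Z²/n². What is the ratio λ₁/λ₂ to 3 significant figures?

λ ∝ 1/ΔE ∝ 1/(1/n_f² − 1/n_i²), and the Z² and hc factors cancel in the ratio.
λ₁/λ₂ = (1/2² − 1/4²)/(1/4² − 1/6²) = 0.1875/0.03472 = 5.40.

5.40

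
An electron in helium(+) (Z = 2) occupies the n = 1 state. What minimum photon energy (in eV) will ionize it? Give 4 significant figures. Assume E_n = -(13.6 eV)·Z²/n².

54.40 eV

E_n = −13.6 Z²/n² = −54.40/n² eV for Z = 2.
E_1 = −54.40/1 = −54.40 eV, so ionization (to E = 0) requires 54.40 eV.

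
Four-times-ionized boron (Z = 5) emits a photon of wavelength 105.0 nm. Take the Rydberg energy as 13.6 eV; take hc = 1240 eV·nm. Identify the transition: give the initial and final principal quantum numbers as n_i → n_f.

The photon energy is ΔE = hc/λ = 1240 / 105.0 = 11.81 eV.
With Z = 5, ΔE = 340.0 × (1/n_f² − 1/n_i²), so 1/n_f² − 1/n_i² = 0.03473.
Trying n_f = 4 gives 1/n_i² = 0.02777, i.e. n_i ≈ 6; this pair matches.

n_i = 6, n_f = 4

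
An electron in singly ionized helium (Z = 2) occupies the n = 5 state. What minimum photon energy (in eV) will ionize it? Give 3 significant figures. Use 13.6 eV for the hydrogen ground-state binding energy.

E_n = −13.6 Z²/n² = −54.40/n² eV for Z = 2.
E_5 = −54.40/25 = −2.18 eV, so ionization (to E = 0) requires 2.18 eV.

2.18 eV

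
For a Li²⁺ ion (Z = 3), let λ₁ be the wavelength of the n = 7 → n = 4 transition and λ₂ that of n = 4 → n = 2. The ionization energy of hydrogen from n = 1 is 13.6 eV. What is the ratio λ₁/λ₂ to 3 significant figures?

4.45

λ ∝ 1/ΔE ∝ 1/(1/n_f² − 1/n_i²), and the Z² and hc factors cancel in the ratio.
λ₁/λ₂ = (1/2² − 1/4²)/(1/4² − 1/7²) = 0.1875/0.04209 = 4.45.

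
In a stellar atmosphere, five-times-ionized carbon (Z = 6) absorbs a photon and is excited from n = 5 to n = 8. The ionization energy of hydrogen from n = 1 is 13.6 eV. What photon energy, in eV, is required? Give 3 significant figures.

The Bohr energies scale as Z², so for Z = 6: E_n = −489.6/n² eV.
E_8 = −489.6/64 = −7.650 eV and E_5 = −489.6/25 = −19.58 eV.
The photon energy is |E_8 − E_5| = 11.9 eV.

11.9 eV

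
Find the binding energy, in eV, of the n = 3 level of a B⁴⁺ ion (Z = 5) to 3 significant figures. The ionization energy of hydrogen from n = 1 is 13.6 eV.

37.8 eV

E_n = −13.6 Z²/n² = −340.0/n² eV for Z = 5.
E_3 = −340.0/9 = −37.8 eV, so ionization (to E = 0) requires 37.8 eV.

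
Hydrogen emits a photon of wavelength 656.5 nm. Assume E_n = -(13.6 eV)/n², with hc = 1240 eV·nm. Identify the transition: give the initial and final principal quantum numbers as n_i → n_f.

n_i = 3, n_f = 2

The photon energy is ΔE = hc/λ = 1240 / 656.5 = 1.889 eV.
With Z = 1, ΔE = 13.60 × (1/n_f² − 1/n_i²), so 1/n_f² − 1/n_i² = 0.1389.
Trying n_f = 2 gives 1/n_i² = 0.1111, i.e. n_i ≈ 3; this pair matches.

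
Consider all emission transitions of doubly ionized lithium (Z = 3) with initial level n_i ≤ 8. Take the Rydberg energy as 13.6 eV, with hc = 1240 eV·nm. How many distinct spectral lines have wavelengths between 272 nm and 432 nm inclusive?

2

Enumerate all n_i → n_f pairs with 1 ≤ n_f < n_i ≤ 8 and compute λ = 1240 / [13.6·9·(1/n_f² − 1/n_i²)].
Lines falling in [272, 432] nm: 6→4 (291.8 nm), 8→5 (415.6 nm).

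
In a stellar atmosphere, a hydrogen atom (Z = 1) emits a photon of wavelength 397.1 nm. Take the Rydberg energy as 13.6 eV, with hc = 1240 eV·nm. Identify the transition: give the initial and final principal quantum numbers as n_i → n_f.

n_i = 7, n_f = 2

The photon energy is ΔE = hc/λ = 1240 / 397.1 = 3.123 eV.
With Z = 1, ΔE = 13.60 × (1/n_f² − 1/n_i²), so 1/n_f² − 1/n_i² = 0.2296.
Trying n_f = 2 gives 1/n_i² = 0.02039, i.e. n_i ≈ 7; this pair matches.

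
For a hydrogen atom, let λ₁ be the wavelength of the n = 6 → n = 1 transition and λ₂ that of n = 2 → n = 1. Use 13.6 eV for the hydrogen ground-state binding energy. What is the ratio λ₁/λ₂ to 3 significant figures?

0.771

λ ∝ 1/ΔE ∝ 1/(1/n_f² − 1/n_i²), and the Z² and hc factors cancel in the ratio.
λ₁/λ₂ = (1/1² − 1/2²)/(1/1² − 1/6²) = 0.7500/0.9722 = 0.771.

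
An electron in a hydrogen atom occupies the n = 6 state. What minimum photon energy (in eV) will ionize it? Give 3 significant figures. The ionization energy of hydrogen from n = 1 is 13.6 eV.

0.378 eV

E_6 = −13.60/36 = −0.378 eV, so ionization (to E = 0) requires 0.378 eV.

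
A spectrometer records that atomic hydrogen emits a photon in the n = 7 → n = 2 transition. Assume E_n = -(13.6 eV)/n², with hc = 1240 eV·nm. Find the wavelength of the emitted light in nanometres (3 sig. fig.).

397 nm

ΔE = 13.60 × (1/2² − 1/7²) = 13.60 × 0.2296 = 3.122 eV.
λ = hc/ΔE = 1240 / 3.122 = 397 nm.
This line belongs to the Balmer series.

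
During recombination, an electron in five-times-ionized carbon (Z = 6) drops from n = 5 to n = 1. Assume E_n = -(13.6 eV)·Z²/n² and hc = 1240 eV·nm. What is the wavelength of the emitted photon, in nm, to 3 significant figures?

2.64 nm

For Z = 6 the level energies scale as Z², so the effective Rydberg energy is 13.6 × 36 = 489.6 eV.
ΔE = 489.6 × (1/1² − 1/5²) = 489.6 × 0.9600 = 470.0 eV.
λ = hc/ΔE = 1240 / 470.0 = 2.64 nm.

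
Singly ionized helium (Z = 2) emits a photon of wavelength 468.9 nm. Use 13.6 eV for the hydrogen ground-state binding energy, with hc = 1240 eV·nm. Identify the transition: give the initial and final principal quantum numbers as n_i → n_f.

n_i = 4, n_f = 3

The photon energy is ΔE = hc/λ = 1240 / 468.9 = 2.644 eV.
With Z = 2, ΔE = 54.40 × (1/n_f² − 1/n_i²), so 1/n_f² − 1/n_i² = 0.04861.
Trying n_f = 3 gives 1/n_i² = 0.06250, i.e. n_i ≈ 4; this pair matches.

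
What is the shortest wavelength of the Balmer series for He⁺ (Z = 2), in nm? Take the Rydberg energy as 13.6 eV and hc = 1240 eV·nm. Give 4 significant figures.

The Balmer series has lower level n_f = 2; the series limit corresponds to n_i → ∞.
ΔE_max = 13.6 × 4 / 2² = 13.60 eV.
λ_min = 1240 / 13.60 = 91.18 nm.

91.18 nm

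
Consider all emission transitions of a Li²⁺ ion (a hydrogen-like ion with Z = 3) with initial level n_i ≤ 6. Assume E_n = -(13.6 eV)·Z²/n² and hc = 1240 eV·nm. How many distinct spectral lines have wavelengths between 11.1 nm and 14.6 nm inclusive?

Enumerate all n_i → n_f pairs with 1 ≤ n_f < n_i ≤ 6 and compute λ = 1240 / [13.6·9·(1/n_f² − 1/n_i²)].
Lines falling in [11.1, 14.6] nm: 3→1 (11.40 nm), 2→1 (13.51 nm).

2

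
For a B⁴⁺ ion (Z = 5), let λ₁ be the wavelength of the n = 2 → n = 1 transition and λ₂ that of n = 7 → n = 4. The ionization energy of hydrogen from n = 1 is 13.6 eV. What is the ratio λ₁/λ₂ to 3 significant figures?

0.0561

λ ∝ 1/ΔE ∝ 1/(1/n_f² − 1/n_i²), and the Z² and hc factors cancel in the ratio.
λ₁/λ₂ = (1/4² − 1/7²)/(1/1² − 1/2²) = 0.04209/0.7500 = 0.0561.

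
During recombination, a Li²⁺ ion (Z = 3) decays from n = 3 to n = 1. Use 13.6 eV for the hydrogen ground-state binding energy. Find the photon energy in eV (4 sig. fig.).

The Bohr energies scale as Z², so for Z = 3: E_n = −122.4/n² eV.
E_3 = −122.4/9 = −13.60 eV and E_1 = −122.4/1 = −122.4 eV.
The photon energy is |E_3 − E_1| = 108.8 eV.

108.8 eV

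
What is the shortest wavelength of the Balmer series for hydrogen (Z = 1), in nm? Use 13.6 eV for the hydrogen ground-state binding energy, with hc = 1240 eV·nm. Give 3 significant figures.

365 nm

The Balmer series has lower level n_f = 2; the series limit corresponds to n_i → ∞.
ΔE_max = 13.6 × 1 / 2² = 3.400 eV.
λ_min = 1240 / 3.400 = 365 nm.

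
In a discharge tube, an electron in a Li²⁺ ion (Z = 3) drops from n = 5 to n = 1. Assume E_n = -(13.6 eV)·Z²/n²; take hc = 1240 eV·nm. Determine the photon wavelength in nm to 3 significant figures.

10.6 nm

For Z = 3 the level energies scale as Z², so the effective Rydberg energy is 13.6 × 9 = 122.4 eV.
ΔE = 122.4 × (1/1² − 1/5²) = 122.4 × 0.9600 = 117.5 eV.
λ = hc/ΔE = 1240 / 117.5 = 10.6 nm.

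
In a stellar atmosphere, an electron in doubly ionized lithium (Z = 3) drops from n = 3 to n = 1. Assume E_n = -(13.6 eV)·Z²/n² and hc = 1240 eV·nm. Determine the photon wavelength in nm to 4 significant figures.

For Z = 3 the level energies scale as Z², so the effective Rydberg energy is 13.6 × 9 = 122.4 eV.
ΔE = 122.4 × (1/1² − 1/3²) = 122.4 × 0.8889 = 108.8 eV.
λ = hc/ΔE = 1240 / 108.8 = 11.40 nm.

11.40 nm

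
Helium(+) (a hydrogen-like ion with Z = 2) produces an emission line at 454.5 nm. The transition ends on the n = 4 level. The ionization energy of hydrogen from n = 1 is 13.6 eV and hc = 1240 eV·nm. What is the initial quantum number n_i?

The photon energy is ΔE = hc/λ = 1240 / 454.5 = 2.728 eV.
With Z = 2, ΔE = 54.40 × (1/n_f² − 1/n_i²), so 1/n_f² − 1/n_i² = 0.05015.
With n_f = 4: 1/n_i² = 1/16 − 0.05015 = 0.01235, so n_i ≈ 9.00.

n_i = 9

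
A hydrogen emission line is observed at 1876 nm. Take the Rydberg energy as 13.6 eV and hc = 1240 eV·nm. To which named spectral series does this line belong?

ΔE = 1240/1876 = 0.6610 eV.
This matches 13.6 × (1/3² − 1/4²), so n_f = 3: the Paschen series.

Paschen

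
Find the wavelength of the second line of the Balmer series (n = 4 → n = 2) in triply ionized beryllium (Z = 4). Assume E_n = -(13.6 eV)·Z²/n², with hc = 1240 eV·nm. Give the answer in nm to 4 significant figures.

30.39 nm

The Balmer series terminates on n_f = 2; the second line has n_i = 2+2 = 4.
ΔE = 217.6 × (1/2² − 1/4²) = 40.80 eV.
λ = 1240 / 40.80 = 30.39 nm.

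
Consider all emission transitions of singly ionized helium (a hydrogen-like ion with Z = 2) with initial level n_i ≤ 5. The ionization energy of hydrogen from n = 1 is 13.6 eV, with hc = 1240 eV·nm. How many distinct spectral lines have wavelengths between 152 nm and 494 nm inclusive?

Enumerate all n_i → n_f pairs with 1 ≤ n_f < n_i ≤ 5 and compute λ = 1240 / [13.6·4·(1/n_f² − 1/n_i²)].
Lines falling in [152, 494] nm: 3→2 (164.1 nm), 5→3 (320.5 nm), 4→3 (468.9 nm).

3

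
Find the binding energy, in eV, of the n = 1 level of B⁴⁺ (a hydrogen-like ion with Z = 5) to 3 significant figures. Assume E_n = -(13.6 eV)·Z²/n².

E_n = −13.6 Z²/n² = −340.0/n² eV for Z = 5.
E_1 = −340.0/1 = −340 eV, so ionization (to E = 0) requires 340 eV.

340 eV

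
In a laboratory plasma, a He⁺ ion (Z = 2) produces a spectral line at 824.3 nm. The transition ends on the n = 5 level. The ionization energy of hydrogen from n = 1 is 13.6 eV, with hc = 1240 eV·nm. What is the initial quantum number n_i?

The photon energy is ΔE = hc/λ = 1240 / 824.3 = 1.504 eV.
With Z = 2, ΔE = 54.40 × (1/n_f² − 1/n_i²), so 1/n_f² − 1/n_i² = 0.02765.
With n_f = 5: 1/n_i² = 1/25 − 0.02765 = 0.01235, so n_i ≈ 9.00.

n_i = 9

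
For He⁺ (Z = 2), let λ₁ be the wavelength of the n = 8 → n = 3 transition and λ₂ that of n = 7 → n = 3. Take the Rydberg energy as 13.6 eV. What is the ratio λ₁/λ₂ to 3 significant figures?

λ ∝ 1/ΔE ∝ 1/(1/n_f² − 1/n_i²), and the Z² and hc factors cancel in the ratio.
λ₁/λ₂ = (1/3² − 1/7²)/(1/3² − 1/8²) = 0.09070/0.09549 = 0.950.

0.950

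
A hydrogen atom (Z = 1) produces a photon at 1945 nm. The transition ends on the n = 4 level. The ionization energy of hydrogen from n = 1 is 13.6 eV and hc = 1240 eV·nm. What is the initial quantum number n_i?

n_i = 8

The photon energy is ΔE = hc/λ = 1240 / 1945 = 0.6375 eV.
With Z = 1, ΔE = 13.60 × (1/n_f² − 1/n_i²), so 1/n_f² − 1/n_i² = 0.04688.
With n_f = 4: 1/n_i² = 1/16 − 0.04688 = 0.01562, so n_i ≈ 8.00.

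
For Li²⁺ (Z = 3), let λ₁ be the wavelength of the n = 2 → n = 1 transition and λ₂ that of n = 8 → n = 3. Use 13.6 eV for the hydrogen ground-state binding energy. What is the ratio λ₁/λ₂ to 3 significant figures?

0.127

λ ∝ 1/ΔE ∝ 1/(1/n_f² − 1/n_i²), and the Z² and hc factors cancel in the ratio.
λ₁/λ₂ = (1/3² − 1/8²)/(1/1² − 1/2²) = 0.09549/0.7500 = 0.127.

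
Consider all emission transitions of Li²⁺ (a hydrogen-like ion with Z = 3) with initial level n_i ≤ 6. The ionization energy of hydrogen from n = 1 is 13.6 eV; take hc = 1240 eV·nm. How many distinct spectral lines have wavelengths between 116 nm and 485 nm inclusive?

5

Enumerate all n_i → n_f pairs with 1 ≤ n_f < n_i ≤ 6 and compute λ = 1240 / [13.6·9·(1/n_f² − 1/n_i²)].
Lines falling in [116, 485] nm: 6→3 (121.6 nm), 5→3 (142.5 nm), 4→3 (208.4 nm), 6→4 (291.8 nm), 5→4 (450.3 nm).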